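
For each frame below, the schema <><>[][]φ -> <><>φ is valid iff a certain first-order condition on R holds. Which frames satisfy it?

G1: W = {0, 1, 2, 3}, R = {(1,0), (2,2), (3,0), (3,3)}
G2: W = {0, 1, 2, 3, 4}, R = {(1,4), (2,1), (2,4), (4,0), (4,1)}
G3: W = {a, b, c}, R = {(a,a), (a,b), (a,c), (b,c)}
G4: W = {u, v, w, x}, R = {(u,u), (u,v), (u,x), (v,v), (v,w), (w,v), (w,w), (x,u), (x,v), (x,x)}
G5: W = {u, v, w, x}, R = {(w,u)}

G4, G5

This is the axiom for a generalized confluence (Geach) condition; its first-order frame correspondent is forall x forall y (x R^2 y -> exists w (y R^2 w & x R^2 w)).
G1: fails — 3R²0 but no w with 0R²w and 3R²w.
G2: fails — 1R²0 but no w with 0R²w and 1R²w.
G3: fails — aR²b but no w with bR²w and aR²w.
G4: ✓.
G5: ✓.
Valid on: G4, G5.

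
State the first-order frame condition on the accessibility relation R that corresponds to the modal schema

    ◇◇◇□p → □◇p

This is a Sahlqvist (Geach-type) schema ◇^3□^1p → □^1◇^1p.
Minimal-valuation argument: fix x; take any y with xR^3y and any z with xR^1z. Set V(p) to the set of worlds R-reachable from y in exactly 1 step. Then □^1p holds at y, so the antecedent holds at x; validity forces ◇^1p at z, giving a w with zR^1w and yR^1w.
First-order correspondent: ∀x ∀y ∀z ((xR³y ∧ xRz) → ∃w (yRw ∧ zRw)).

∀x ∀y ∀z ((xR³y ∧ xRz) → ∃w (yRw ∧ zRw))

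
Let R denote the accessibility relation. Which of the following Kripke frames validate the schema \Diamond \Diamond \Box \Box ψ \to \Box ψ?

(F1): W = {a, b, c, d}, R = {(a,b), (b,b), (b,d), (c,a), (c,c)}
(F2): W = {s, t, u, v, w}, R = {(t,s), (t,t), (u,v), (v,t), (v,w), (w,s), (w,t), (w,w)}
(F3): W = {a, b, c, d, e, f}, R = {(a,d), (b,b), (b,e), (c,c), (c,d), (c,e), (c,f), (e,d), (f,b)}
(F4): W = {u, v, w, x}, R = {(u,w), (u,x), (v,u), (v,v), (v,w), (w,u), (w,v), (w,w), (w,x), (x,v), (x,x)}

(F4)

The schema corresponds to a generalized confluence (Geach) condition: \forall x \forall y \forall z ((x R^2 y \wedge xRz) \to \exists w (y R^2 w \wedge z = w)).
(F1): fails — aR²d, aRb but no w with dR²w and b=w.
(F2): fails — tR²s, tRs but no w* with sR²w* and s=w*.
(F3): fails — bR²d, bRb but no w with dR²w and b=w.
(F4): ✓.
Valid on: (F4).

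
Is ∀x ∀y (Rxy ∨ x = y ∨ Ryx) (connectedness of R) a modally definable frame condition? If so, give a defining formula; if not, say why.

No — not modally definable

If a class were modally definable it would be closed under disjoint unions (Goldblatt–Thomason).
Take 3 disjoint single-world reflexive frames: each is trivially connected, but their disjoint union has 3 worlds with no edge between distinct components, so it is not connected.
So the class is not modally definable.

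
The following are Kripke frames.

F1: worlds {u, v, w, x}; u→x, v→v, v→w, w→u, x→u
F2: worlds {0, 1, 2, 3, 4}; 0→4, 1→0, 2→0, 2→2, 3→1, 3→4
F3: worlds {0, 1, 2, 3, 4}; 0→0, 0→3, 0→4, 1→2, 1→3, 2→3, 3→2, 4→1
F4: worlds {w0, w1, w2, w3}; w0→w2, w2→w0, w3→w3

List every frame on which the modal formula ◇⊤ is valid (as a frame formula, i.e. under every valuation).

This is the axiom for seriality; its first-order frame correspondent is ∀x ∃y Rxy.
F1: satisfies the condition.
F2: fails — world 4 has no successor.
F3: satisfies the condition.
F4: fails — world w1 has no successor.
Valid on: F1, F3.

F1, F3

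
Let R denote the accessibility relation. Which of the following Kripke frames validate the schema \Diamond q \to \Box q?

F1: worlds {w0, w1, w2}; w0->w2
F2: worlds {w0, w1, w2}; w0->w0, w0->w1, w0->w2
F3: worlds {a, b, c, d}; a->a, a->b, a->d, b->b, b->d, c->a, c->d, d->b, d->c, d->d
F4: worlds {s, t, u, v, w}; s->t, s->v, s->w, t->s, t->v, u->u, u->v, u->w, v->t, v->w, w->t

F1

The schema corresponds to partial functionality: \forall x \forall y \forall z (Rxy \wedge Rxz \to y = z).
F1: ✓.
F2: fails — w0 sees both w0 and w1.
F3: fails — a sees both a and b.
F4: fails — s sees both t and v.
Valid on: F1.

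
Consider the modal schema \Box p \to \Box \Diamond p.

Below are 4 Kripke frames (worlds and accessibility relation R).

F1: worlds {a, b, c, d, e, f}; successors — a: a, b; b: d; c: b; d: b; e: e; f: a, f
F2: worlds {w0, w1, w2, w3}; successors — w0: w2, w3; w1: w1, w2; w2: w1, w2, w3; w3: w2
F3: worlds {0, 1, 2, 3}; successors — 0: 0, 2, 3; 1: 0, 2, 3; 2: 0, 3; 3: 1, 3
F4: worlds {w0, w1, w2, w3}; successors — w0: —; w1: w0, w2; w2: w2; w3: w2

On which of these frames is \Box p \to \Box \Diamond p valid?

This is the axiom for a generalized confluence (Geach) condition; its first-order frame correspondent is \forall x \forall z (xRz \to \exists w (xRw \wedge zRw)).
F1: fails — aRb but no w with aRw and bRw.
F2: ✓.
F3: ✓.
F4: fails — w1Rw0 but no w with w1Rw and w0Rw.
Valid on: F2, F3.

F2, F3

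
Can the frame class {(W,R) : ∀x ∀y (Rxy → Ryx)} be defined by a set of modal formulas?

Yes — defined by p → □◇p

Yes: it is symmetry, defined by the B schema p → □◇p.
Suppose p→□◇p is valid. Take Rxy and set V(p)={x}. Then p at x, so □◇p at x, so ◇p at y, so some z with Ryz has p; z=x, i.e. Ryx.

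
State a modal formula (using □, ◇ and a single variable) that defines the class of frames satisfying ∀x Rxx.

□s → s

This is reflexivity; the standard corresponding axiom is T: □s → s.
Suppose □s→s is valid. At any x set V(s)={w : Rxw}. Then □s holds at x, so s holds at x, i.e. Rxx.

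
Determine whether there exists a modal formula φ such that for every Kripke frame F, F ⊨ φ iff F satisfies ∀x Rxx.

This is a Sahlqvist condition; the T axiom □q → q defines it.

Definable; □q → q defines it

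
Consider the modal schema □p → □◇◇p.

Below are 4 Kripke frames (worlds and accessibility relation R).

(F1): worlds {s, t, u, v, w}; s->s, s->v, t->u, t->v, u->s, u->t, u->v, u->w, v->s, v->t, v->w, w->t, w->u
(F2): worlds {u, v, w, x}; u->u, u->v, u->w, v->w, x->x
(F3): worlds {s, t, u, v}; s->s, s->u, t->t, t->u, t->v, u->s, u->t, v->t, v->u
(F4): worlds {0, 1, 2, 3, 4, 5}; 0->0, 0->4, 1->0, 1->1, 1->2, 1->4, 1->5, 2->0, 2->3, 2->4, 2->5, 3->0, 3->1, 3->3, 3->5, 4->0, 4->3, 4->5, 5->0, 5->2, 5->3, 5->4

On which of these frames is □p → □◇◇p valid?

The schema corresponds to a generalized confluence (Geach) condition: ∀x ∀z (xRz → ∃w (xRw ∧ zR²w)).
(F1): satisfies the condition.
(F2): fails — uRv but no t with uRt and vR²t.
(F3): satisfies the condition.
(F4): satisfies the condition.

(F1), (F3), (F4)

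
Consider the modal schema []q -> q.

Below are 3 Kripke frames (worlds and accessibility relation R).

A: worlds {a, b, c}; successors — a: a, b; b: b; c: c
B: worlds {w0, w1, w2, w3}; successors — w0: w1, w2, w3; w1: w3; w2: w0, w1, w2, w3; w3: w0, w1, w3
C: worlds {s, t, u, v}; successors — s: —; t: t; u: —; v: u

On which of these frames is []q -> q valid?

A

Frame correspondent (Sahlqvist): forall x Rxx — i.e. reflexivity.
A: condition met.
B: fails — world w0 does not see itself.
C: fails — world s does not see itself.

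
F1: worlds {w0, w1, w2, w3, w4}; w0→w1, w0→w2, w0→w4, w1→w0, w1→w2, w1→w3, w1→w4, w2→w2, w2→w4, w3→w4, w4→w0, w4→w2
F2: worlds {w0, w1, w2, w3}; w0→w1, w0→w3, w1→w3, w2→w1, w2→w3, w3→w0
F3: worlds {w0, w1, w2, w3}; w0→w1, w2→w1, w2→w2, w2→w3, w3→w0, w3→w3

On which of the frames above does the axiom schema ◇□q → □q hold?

none

This is the axiom for the Euclidean property; its first-order frame correspondent is ∀x ∀y ∀z (Rxy ∧ Rxz → Ryz).
F1: fails — Rw0w4 and Rw0w4 but not Rw4w4.
F2: fails — Rw0w1 and Rw0w1 but not Rw1w1.
F3: fails — Rw0w1 and Rw0w1 but not Rw1w1.
Valid on no frame.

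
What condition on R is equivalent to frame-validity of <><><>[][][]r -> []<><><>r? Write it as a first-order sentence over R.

This is a Sahlqvist (Geach-type) schema ◇^3□^3r → □^1◇^3r.
Minimal-valuation argument: fix x; take any y with xR^3y and any z with xR^1z. Set V(r) to the set of worlds R-reachable from y in exactly 3 steps. Then □^3r holds at y, so the antecedent holds at x; validity forces ◇^3r at z, giving a w with zR^3w and yR^3w.
First-order correspondent: forall x forall y forall z ((x R^3 y & xRz) -> exists w (y R^3 w & z R^3 w)).

forall x forall y forall z ((x R^3 y & xRz) -> exists w (y R^3 w & z R^3 w))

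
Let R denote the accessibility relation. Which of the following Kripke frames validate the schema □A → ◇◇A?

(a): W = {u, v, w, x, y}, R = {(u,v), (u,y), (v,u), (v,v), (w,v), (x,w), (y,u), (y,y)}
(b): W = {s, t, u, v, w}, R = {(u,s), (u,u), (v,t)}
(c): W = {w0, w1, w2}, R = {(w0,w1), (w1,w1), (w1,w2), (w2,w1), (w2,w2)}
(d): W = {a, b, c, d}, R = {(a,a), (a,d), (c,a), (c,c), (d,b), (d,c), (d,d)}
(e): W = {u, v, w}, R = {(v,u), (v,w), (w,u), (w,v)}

(c)

The schema corresponds to a generalized confluence (Geach) condition: ∀x ∃w (xRw ∧ xR²w).
(a): fails — at x but no t with xRt and xR²t.
(b): fails — at s but no w* with sRw* and sR²w*.
(c): satisfies the condition.
(d): fails — at b but no w with bRw and bR²w.
(e): fails — at u but no t with uRt and uR²t.
Valid on: (c).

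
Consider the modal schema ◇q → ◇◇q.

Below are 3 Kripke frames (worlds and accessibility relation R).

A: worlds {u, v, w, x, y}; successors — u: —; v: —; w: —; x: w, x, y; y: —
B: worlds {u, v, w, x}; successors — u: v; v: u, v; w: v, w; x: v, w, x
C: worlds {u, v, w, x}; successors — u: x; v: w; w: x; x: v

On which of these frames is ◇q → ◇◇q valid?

This is the axiom for a generalized confluence (Geach) condition; its first-order frame correspondent is ∀x ∀y (xRy → ∃w (y = w ∧ xR²w)).
A: ✓.
B: ✓.
C: fails — uRx but no t with x=t and uR²t.

A, B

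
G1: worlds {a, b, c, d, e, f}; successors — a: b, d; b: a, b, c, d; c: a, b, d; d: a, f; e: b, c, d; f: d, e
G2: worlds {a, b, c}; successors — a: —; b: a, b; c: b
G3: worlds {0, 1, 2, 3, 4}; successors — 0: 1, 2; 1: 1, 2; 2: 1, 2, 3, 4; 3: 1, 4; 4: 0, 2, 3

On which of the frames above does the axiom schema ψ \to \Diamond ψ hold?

none

The schema corresponds to reflexivity: \forall x Rxx.
G1: fails — world a does not see itself.
G2: fails — world a does not see itself.
G3: fails — world 0 does not see itself.
Valid on no frame.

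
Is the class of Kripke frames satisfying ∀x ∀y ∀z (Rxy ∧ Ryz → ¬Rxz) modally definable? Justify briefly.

Not modally definable

Modal frame validity is preserved under surjective bounded morphisms.
The 7-cycle (worlds s,t,u,v,w,x,y with s→t→u→v→w→x→y→s) is intransitive. Mapping every world to a single reflexive point • is a surjective bounded morphism; the reflexive point is not intransitive (R••∧R•• but R••).
So no modal formula (or set of formulas) defines exactly the intransitive frames.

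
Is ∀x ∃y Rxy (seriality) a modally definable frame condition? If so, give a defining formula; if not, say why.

Definable; □r → ◇r defines it

Yes: it is seriality, defined by the D schema □r → ◇r.
Suppose □r→◇r is valid. At any x set V(r)=W. Then □r at x, so ◇r at x, so x has a successor.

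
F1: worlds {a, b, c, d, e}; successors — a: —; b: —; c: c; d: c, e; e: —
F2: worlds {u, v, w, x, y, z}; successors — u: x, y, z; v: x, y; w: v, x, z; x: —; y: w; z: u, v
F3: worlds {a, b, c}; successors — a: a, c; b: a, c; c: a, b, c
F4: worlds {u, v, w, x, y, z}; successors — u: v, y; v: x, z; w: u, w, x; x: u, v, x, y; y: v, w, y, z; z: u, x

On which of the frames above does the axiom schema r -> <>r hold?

none

Frame correspondent (Sahlqvist): forall x Rxx — i.e. reflexivity.
F1: fails — world a does not see itself.
F2: fails — world u does not see itself.
F3: fails — world b does not see itself.
F4: fails — world u does not see itself.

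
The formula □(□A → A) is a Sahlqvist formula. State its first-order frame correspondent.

Shift-reflexivity

This is the T□ axiom.
It corresponds to shift-reflexivity: ∀x ∀y (Rxy → Ryy).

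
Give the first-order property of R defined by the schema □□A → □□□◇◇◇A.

∀x ∀z (xR³z → ∃w (xR²w ∧ zR³w))

This is a Sahlqvist (Geach-type) schema ◇^0□^2A → □^3◇^3A.
First-order correspondent: ∀x ∀z (xR³z → ∃w (xR²w ∧ zR³w)).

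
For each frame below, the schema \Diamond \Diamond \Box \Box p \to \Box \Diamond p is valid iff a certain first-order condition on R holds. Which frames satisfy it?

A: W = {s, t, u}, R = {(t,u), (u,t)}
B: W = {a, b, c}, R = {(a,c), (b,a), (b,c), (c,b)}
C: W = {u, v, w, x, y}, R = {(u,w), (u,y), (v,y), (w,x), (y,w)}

Frame correspondent (Sahlqvist): \forall x \forall y \forall z ((x R^2 y \wedge xRz) \to \exists w (y R^2 w \wedge zRw)) — i.e. a generalized confluence (Geach) condition.
A: holds.
B: fails — bR²c, bRc but no w with cR²w and cRw.
C: fails — uR²w, uRw but no t with wR²t and wRt.

A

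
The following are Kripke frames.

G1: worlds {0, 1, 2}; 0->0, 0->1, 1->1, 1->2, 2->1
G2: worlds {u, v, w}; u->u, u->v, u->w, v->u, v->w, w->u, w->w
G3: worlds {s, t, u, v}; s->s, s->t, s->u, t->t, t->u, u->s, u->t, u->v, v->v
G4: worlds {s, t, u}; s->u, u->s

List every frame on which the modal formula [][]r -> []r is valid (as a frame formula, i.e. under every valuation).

This is the axiom for density; its first-order frame correspondent is forall x forall y (Rxy -> exists z (Rxz & Rzy)).
G1: holds.
G2: holds.
G3: holds.
G4: fails — Rsu but no z with Rsz and Rzu.
Valid on: G1, G2, G3.

G1, G2, G3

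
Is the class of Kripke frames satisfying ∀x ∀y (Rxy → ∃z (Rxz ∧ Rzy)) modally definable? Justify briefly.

Definable; □□p → □p defines it

This is a Sahlqvist condition; the C4 axiom □□p → □p defines it.
Suppose □□p→□p is valid. Take Rxy and set V(p)={w : xR²w}. Then □□p at x, so □p at x, so p at y, i.e. ∃z(Rxz∧Rzy).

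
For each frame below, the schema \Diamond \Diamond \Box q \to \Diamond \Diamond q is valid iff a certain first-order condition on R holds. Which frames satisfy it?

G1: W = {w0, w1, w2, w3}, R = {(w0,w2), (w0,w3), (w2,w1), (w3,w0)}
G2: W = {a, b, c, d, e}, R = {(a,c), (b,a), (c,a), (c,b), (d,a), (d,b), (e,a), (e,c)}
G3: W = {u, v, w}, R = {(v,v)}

G3

The schema corresponds to a generalized confluence (Geach) condition: \forall x \forall y (x R^2 y \to \exists w (yRw \wedge x R^2 w)).
G1: fails — w0R²w0 but no w with w0Rw and w0R²w.
G2: fails — aR²a but no w with aRw and aR²w.
G3: satisfies the condition.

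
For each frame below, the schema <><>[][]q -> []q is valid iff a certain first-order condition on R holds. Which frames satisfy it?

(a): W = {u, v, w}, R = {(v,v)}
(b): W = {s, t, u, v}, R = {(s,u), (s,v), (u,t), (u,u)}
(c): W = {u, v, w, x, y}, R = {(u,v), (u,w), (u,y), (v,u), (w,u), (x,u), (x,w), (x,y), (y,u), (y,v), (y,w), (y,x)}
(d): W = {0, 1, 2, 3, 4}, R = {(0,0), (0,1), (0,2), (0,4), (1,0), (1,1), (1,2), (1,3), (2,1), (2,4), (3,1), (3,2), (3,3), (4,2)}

(a)

Frame correspondent (Sahlqvist): forall x forall y forall z ((x R^2 y & xRz) -> exists w (y R^2 w & z = w)) — i.e. a generalized confluence (Geach) condition.
(a): condition met.
(b): fails — sR²t, sRu but no w with tR²w and u=w.
(c): fails — uR²u, uRy but no t with uR²t and y=t.
(d): fails — 0R²2, 0R4 but no w with 2R²w and 4=w.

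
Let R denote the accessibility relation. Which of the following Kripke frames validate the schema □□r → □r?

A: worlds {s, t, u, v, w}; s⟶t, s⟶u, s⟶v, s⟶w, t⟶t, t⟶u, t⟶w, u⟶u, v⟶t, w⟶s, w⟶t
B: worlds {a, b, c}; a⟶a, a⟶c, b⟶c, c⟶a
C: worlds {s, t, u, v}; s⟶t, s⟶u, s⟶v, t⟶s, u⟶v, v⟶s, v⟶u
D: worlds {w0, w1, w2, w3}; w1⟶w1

This is the axiom for density; its first-order frame correspondent is ∀x ∀y (Rxy → ∃z (Rxz ∧ Rzy)).
A: fails — Rsv but no z with Rsz and Rzv.
B: fails — Rbc but no z with Rbz and Rzc.
C: fails — Ruv but no z with Ruz and Rzv.
D: ✓.
Valid on: D.

D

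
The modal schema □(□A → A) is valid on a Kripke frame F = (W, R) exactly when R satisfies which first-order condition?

shift-reflexivity

Suppose □(□A→A) is valid. Take Rxy and set V(A)={w : Ryw}. Then at y, □A holds; since □(□A→A) at x, □A→A at y, so A at y, i.e. Ryy.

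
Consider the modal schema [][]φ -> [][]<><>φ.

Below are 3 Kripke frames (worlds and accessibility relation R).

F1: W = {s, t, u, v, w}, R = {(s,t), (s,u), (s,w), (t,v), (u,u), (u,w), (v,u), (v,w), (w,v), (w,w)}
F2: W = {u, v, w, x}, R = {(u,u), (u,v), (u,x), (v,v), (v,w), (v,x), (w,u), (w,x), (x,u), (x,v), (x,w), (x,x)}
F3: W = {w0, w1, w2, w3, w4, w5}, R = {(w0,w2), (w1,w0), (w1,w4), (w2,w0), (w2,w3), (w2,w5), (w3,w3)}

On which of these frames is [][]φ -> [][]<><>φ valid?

The schema corresponds to a generalized confluence (Geach) condition: forall x forall z (x R^2 z -> exists w (x R^2 w & z R^2 w)).
F1: satisfies the condition.
F2: satisfies the condition.
F3: fails — w0R²w5 but no w with w0R²w and w5R²w.
Valid on: F1, F2.

F1, F2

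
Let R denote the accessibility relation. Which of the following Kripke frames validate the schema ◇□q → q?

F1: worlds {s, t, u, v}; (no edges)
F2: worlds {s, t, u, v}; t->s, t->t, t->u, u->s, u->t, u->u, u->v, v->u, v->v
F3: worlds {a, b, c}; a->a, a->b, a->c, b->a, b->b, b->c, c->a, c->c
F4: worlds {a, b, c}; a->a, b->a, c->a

Frame correspondent (Sahlqvist): ∀x ∀y (xRy → ∃w (yRw ∧ x = w)) — i.e. a generalized confluence (Geach) condition.
F1: ✓.
F2: fails — tRs but no w with sRw and t=w.
F3: fails — bRc but no w with cRw and b=w.
F4: fails — bRa but no w with aRw and b=w.
Valid on: F1.

F1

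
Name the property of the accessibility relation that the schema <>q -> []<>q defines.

This is the 5 axiom.
Its frame correspondent is the Euclidean property — forall x forall y forall z (Rxy & Rxz -> Ryz).

the Euclidean property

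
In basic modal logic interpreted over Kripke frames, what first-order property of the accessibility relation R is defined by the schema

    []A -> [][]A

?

Suppose □A→□□A is valid. Take Rxy, Ryz and set V(A)={w : Rxw}. Then □A at x, so □□A at x, so □A at y, so A at z, i.e. Rxz.

transitivity: forall x forall y forall z (Rxy & Ryz -> Rxz)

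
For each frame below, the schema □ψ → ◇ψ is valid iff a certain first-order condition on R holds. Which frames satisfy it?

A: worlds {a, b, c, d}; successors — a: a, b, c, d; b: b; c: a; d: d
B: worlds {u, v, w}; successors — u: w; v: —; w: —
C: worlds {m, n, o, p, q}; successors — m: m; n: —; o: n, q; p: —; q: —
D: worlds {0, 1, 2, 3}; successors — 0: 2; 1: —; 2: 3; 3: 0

Frame correspondent (Sahlqvist): ∀x ∃y Rxy — i.e. seriality.
A: satisfies the condition.
B: fails — world v has no successor.
C: fails — world n has no successor.
D: fails — world 1 has no successor.
Valid on: A.

A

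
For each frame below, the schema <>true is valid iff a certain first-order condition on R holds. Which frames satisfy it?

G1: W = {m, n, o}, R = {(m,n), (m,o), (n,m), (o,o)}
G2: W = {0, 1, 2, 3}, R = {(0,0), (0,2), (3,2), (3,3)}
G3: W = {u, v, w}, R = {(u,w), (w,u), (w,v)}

G1

This is the axiom for seriality; its first-order frame correspondent is forall x exists y Rxy.
G1: ✓.
G2: fails — world 1 has no successor.
G3: fails — world v has no successor.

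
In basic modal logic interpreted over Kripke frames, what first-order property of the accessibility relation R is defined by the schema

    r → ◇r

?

Reflexivity

Replacing r by ¬r and contraposing gives the equivalent schema □r → r.
Suppose □r→r is valid. At any x set V(r)={w : Rxw}. Then □r holds at x, so r holds at x, i.e. Rxx.
Conversely, on a frame with reflexivity the schema holds at every world under every valuation.
So the correspondent is reflexivity.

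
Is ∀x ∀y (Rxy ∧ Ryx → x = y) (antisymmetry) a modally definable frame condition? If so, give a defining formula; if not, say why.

No

Modal frame validity is preserved under surjective bounded morphisms.
The 4-cycle (worlds s,t,u,v with s→t→u→v→s) is antisymmetric. Sending even-indexed worlds to a and odd-indexed worlds to b is a surjective bounded morphism onto the two-world frame with a↔b, which is not antisymmetric.
Hence antisymmetry is not modally definable.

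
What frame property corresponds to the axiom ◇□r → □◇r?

This is the .2 axiom.
It corresponds to convergence: ∀x ∀y ∀z (Rxy ∧ Rxz → ∃w (Ryw ∧ Rzw)).

Convergence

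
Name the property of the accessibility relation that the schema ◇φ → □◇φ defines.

the Euclidean property: ∀x ∀y ∀z (Rxy ∧ Rxz → Ryz)

This is the 5 axiom.
Its frame correspondent is the Euclidean property — ∀x ∀y ∀z (Rxy ∧ Rxz → Ryz).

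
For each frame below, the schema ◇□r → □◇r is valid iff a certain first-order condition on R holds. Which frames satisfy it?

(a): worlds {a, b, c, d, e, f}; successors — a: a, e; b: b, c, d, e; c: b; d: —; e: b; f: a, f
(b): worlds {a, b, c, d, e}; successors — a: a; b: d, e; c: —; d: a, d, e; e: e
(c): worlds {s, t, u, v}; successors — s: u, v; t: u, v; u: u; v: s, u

Frame correspondent (Sahlqvist): ∀x ∀y ∀z (Rxy ∧ Rxz → ∃w (Ryw ∧ Rzw)) — i.e. convergence.
(a): fails — Rae and Raa but e and a have no common successor.
(b): fails — Rde and Rda but e and a have no common successor.
(c): condition met.
Valid on: (c).

(c)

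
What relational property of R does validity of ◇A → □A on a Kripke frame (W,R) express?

Suppose ◇A→□A is valid. Take Rxy, Rxz and set V(A)={y}. Then ◇A at x, so □A at x, so A at z, i.e. z=y.
Conversely, on a frame with partial functionality the schema holds at every world under every valuation.
So the correspondent is partial functionality.

Partial functionality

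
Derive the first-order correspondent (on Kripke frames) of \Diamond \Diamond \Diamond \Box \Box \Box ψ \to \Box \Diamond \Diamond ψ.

\forall x \forall y \forall z ((x R^3 y \wedge xRz) \to \exists w (y R^3 w \wedge z R^2 w))

This is a Sahlqvist (Geach-type) schema ◇^3□^3ψ → □^1◇^2ψ.
First-order correspondent: \forall x \forall y \forall z ((x R^3 y \wedge xRz) \to \exists w (y R^3 w \wedge z R^2 w)).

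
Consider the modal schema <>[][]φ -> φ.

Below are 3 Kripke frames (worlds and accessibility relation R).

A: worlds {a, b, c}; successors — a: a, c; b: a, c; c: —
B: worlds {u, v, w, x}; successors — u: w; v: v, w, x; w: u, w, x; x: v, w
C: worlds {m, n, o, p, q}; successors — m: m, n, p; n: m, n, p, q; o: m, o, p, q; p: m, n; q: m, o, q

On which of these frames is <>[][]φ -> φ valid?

B

The schema corresponds to a generalized confluence (Geach) condition: forall x forall y (xRy -> exists w (y R^2 w & x = w)).
A: fails — aRc but no w with cR²w and a=w.
B: condition met.
C: fails — oRm but no w with mR²w and o=w.
Valid on: B.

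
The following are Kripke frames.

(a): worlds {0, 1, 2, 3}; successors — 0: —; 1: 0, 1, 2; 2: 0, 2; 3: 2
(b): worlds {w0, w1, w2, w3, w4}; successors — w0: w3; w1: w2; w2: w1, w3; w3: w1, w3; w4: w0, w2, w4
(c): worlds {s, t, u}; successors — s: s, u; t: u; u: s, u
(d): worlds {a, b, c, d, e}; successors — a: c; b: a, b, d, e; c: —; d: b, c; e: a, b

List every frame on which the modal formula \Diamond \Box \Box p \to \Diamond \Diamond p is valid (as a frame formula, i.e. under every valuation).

(b), (c)

Frame correspondent (Sahlqvist): \forall x \forall y (xRy \to \exists w (y R^2 w \wedge x R^2 w)) — i.e. a generalized confluence (Geach) condition.
(a): fails — 1R0 but no w with 0R²w and 1R²w.
(b): ✓.
(c): ✓.
(d): fails — aRc but no w with cR²w and aR²w.
Valid on: (b), (c).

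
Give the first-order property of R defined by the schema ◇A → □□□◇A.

∀x ∀y ∀z ((xRy ∧ xR³z) → ∃w (y = w ∧ zRw))

This is a Sahlqvist (Geach-type) schema ◇^1□^0A → □^3◇^1A.
First-order correspondent: ∀x ∀y ∀z ((xRy ∧ xR³z) → ∃w (y = w ∧ zRw)).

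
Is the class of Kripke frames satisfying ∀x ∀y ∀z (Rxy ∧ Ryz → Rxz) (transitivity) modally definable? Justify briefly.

This is a Sahlqvist condition; the 4 axiom □q → □□q defines it.

Yes, by □q → □□q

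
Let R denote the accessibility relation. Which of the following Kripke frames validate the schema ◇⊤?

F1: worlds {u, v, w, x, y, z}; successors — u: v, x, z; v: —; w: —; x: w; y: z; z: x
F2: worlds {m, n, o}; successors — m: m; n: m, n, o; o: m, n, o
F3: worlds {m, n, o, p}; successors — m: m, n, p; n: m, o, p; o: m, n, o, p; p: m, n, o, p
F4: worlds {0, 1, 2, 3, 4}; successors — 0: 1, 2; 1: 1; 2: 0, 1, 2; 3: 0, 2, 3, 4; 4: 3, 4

This is the axiom for seriality; its first-order frame correspondent is ∀x ∃y Rxy.
F1: fails — world v has no successor.
F2: condition met.
F3: condition met.
F4: condition met.
Valid on: F2, F3, F4.

F2, F3, F4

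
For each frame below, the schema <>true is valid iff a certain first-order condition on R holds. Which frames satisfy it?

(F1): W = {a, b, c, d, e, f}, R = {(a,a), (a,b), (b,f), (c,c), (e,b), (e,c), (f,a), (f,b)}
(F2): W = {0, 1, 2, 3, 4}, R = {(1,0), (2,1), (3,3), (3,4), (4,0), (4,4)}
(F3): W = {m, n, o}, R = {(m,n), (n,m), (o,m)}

(F3)

Frame correspondent (Sahlqvist): forall x exists y Rxy — i.e. seriality.
(F1): fails — world d has no successor.
(F2): fails — world 0 has no successor.
(F3): holds.
Valid on: (F3).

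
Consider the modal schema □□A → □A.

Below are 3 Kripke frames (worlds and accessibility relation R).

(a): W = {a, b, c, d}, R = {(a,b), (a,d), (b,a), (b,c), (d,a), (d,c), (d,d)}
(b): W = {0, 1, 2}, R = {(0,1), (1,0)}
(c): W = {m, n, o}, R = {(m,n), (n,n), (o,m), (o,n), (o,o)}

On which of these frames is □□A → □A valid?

This is the axiom for density; its first-order frame correspondent is ∀x ∀y (Rxy → ∃z (Rxz ∧ Rzy)).
(a): fails — Rbc but no z with Rbz and Rzc.
(b): fails — R01 but no z with R0z and Rz1.
(c): condition met.

(c)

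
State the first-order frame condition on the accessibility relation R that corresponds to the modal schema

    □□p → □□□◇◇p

∀x ∀z (xR³z → ∃w (xR²w ∧ zR²w))

This is a Sahlqvist (Geach-type) schema ◇^0□^2p → □^3◇^2p.
First-order correspondent: ∀x ∀z (xR³z → ∃w (xR²w ∧ zR²w)).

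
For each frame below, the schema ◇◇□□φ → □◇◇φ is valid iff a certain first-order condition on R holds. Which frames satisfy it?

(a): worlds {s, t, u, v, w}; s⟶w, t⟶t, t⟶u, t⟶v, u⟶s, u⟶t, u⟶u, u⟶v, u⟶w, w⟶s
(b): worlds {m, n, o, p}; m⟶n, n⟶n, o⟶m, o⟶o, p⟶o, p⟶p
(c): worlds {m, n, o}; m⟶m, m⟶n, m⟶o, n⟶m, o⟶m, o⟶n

(c)

The schema corresponds to a generalized confluence (Geach) condition: ∀x ∀y ∀z ((xR²y ∧ xRz) → ∃w (yR²w ∧ zR²w)).
(a): fails — sR²s, sRw but no w* with sR²w* and wR²w*.
(b): fails — pR²m, pRp but no w with mR²w and pR²w.
(c): ✓.
Valid on: (c).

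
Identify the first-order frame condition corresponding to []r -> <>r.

seriality: forall x exists y Rxy

Suppose □r→◇r is valid. At any x set V(r)=W. Then □r at x, so ◇r at x, so x has a successor.
Conversely, on a frame with seriality the schema holds at every world under every valuation.
So the correspondent is seriality.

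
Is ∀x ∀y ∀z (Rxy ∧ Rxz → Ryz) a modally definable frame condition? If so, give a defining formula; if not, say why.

Yes — defined by ◇p → □◇p

The condition is the Euclidean property. A defining modal formula is ◇p → □◇p.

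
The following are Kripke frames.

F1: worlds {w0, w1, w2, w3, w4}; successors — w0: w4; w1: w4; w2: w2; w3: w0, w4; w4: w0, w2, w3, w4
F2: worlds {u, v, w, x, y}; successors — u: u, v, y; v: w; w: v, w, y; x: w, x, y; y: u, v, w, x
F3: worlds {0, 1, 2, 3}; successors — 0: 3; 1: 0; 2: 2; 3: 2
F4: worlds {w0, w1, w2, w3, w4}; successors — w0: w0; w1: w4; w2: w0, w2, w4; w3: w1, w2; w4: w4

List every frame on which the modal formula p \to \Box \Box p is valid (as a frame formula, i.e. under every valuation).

none

Frame correspondent (Sahlqvist): \forall x \forall z (x R^2 z \to \exists w (x = w \wedge z = w)) — i.e. a generalized confluence (Geach) condition.
F1: fails — w0R²w2 but w0 ≠ w2.
F2: fails — uR²v but u ≠ v.
F3: fails — 0R²2 but 0 ≠ 2.
F4: fails — w1R²w4 but w1 ≠ w4.
Valid on no frame.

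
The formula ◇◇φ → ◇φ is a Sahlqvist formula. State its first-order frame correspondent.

Transitivity

This is frame-equivalent to □φ → □□φ (substitute ¬φ for φ and contrapose).
Suppose □φ→□□φ is valid. Take Rxy, Ryz and set V(φ)={w : Rxw}. Then □φ at x, so □□φ at x, so □φ at y, so φ at z, i.e. Rxz.
The converse is a direct semantic check.
Frame condition: ∀x ∀y ∀z (Rxy ∧ Ryz → Rxz).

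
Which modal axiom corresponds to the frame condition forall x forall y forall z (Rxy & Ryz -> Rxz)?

□r → □□r

The condition is transitivity. The 4 schema □r → □□r defines it.
Suppose □r→□□r is valid. Take Rxy, Ryz and set V(r)={w : Rxw}. Then □r at x, so □□r at x, so □r at y, so r at z, i.e. Rxz.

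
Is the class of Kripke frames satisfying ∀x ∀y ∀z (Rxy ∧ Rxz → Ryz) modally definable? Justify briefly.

Yes, by ◇r → □◇r

This is a Sahlqvist condition; the 5 axiom ◇r → □◇r defines it.
Suppose ◇r→□◇r is valid. Take Rxy, Rxz and set V(r)={y}. Then ◇r at x, so □◇r at x, so ◇r at z, so some w with Rzw has r; w=y, i.e. Rzy. By symmetry of the argument, Ryz.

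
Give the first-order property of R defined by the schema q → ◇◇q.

This is a Sahlqvist (Geach-type) schema ◇^0□^0q → □^0◇^2q.
Minimal-valuation argument: fix x; take any y with xR^0y and any z with xR^0z. Set V(q) to the set of worlds R-reachable from y in exactly 0 steps. Then □^0q holds at y, so the antecedent holds at x; validity forces ◇^2q at z, giving a w with zR^2w and yR^0w.
First-order correspondent: ∀x ∃w (x = w ∧ xR²w).

∀x ∃w (x = w ∧ xR²w)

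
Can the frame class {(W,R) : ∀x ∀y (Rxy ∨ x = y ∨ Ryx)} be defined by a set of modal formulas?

If a class were modally definable it would be closed under disjoint unions (Goldblatt–Thomason).
Take 2 disjoint single-world reflexive frames: each is trivially connected, but their disjoint union has 2 worlds with no edge between distinct components, so it is not connected.
So no modal formula (or set of formulas) defines exactly the connected frames.

No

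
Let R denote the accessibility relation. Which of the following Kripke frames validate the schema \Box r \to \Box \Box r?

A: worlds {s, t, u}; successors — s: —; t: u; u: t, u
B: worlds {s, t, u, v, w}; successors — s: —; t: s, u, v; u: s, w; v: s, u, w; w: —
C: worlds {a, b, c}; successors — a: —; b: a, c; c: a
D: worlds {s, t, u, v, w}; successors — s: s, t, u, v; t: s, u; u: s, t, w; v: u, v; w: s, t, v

The schema corresponds to transitivity: \forall x \forall y \forall z (Rxy \wedge Ryz \to Rxz).
A: fails — Rtu and Rut but not Rtt.
B: fails — Rtv and Rvw but not Rtw.
C: holds.
D: fails — Rwt and Rtu but not Rwu.

C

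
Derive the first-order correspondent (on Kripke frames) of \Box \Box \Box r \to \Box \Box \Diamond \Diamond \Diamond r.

\forall x \forall z (x R^2 z \to \exists w (x R^3 w \wedge z R^3 w))

This is a Sahlqvist (Geach-type) schema ◇^0□^3r → □^2◇^3r.
Minimal-valuation argument: fix x; take any y with xR^0y and any z with xR^2z. Set V(r) to the set of worlds R-reachable from y in exactly 3 steps. Then □^3r holds at y, so the antecedent holds at x; validity forces ◇^3r at z, giving a w with zR^3w and yR^3w.
First-order correspondent: \forall x \forall z (x R^2 z \to \exists w (x R^3 w \wedge z R^3 w)).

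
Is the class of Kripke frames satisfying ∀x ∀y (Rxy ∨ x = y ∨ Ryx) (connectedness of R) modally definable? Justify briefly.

No — not modally definable

Modal frame validity is preserved under disjoint unions.
Take 3 disjoint single-world reflexive frames: each is trivially connected, but their disjoint union has 3 worlds with no edge between distinct components, so it is not connected.
So the class is not modally definable.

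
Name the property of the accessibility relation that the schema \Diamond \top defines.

◇⊤ holds at w iff w has a successor, so frame-validity of ◇⊤ is exactly seriality. Equivalently via □q → ◇q:
Suppose □q→◇q is valid. At any x set V(q)=W. Then □q at x, so ◇q at x, so x has a successor.
The converse is a direct semantic check.
Frame condition: \forall x \exists y Rxy.

Seriality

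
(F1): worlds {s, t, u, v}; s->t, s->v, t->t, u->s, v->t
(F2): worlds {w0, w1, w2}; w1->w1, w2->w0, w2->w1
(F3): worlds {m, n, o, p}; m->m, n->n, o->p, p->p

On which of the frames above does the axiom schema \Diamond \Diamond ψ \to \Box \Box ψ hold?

The schema corresponds to a generalized confluence (Geach) condition: \forall x \forall y \forall z ((x R^2 y \wedge x R^2 z) \to \exists w (y = w \wedge z = w)).
(F1): fails — uR²t, uR²v but t ≠ v.
(F2): holds.
(F3): holds.

(F2), (F3)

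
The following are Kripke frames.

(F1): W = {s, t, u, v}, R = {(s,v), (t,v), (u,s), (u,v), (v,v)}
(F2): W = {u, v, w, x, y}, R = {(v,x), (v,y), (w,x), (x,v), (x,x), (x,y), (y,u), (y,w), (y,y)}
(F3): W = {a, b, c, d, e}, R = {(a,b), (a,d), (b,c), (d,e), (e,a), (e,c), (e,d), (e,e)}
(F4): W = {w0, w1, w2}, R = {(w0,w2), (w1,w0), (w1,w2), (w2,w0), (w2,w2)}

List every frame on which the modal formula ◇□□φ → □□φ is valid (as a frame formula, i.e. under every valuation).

The schema corresponds to a generalized confluence (Geach) condition: ∀x ∀y ∀z ((xRy ∧ xR²z) → ∃w (yR²w ∧ z = w)).
(F1): ✓.
(F2): fails — vRy, vR²v but no t with yR²t and v=t.
(F3): fails — aRb, aR²c but no w with bR²w and c=w.
(F4): ✓.

(F1), (F4)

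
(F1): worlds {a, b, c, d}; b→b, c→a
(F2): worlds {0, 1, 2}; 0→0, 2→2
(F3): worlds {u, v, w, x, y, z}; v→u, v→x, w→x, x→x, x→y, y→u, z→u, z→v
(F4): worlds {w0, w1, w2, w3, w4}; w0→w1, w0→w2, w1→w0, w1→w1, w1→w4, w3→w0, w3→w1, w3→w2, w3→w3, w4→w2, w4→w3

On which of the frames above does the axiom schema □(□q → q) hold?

(F2)

This is the axiom for shift-reflexivity; its first-order frame correspondent is ∀x ∀y (Rxy → Ryy).
(F1): fails — Rca but not Raa.
(F2): condition met.
(F3): fails — Rvu but not Ruu.
(F4): fails — Rw1w0 but not Rw0w0.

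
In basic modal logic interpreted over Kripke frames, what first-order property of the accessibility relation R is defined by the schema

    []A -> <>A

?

seriality: forall x exists y Rxy

Suppose □A→◇A is valid. At any x set V(A)=W. Then □A at x, so ◇A at x, so x has a successor.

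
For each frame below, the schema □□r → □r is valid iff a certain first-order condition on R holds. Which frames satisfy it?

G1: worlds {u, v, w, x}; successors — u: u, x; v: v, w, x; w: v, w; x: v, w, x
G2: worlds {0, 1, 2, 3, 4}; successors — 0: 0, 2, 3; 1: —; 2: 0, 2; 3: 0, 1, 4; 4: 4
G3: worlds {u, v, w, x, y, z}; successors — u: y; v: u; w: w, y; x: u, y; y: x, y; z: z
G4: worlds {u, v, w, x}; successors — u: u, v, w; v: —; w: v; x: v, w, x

G1

The schema corresponds to density: ∀x ∀y (Rxy → ∃z (Rxz ∧ Rzy)).
G1: holds.
G2: fails — R31 but no z with R3z and Rz1.
G3: fails — Rvu but no t with Rvt and Rtu.
G4: fails — Rwv but no z with Rwz and Rzv.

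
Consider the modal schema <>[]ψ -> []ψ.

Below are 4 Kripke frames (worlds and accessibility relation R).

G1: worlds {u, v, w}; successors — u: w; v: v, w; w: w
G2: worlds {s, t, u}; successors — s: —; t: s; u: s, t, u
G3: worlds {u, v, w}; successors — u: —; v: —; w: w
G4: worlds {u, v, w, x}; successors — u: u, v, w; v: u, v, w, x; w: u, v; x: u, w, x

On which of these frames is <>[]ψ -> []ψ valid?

G3

Frame correspondent (Sahlqvist): forall x forall y forall z (Rxy & Rxz -> Ryz) — i.e. the Euclidean property.
G1: fails — Rvw and Rvv but not Rwv.
G2: fails — Rts and Rts but not Rss.
G3: condition met.
G4: fails — Ruw and Ruw but not Rww.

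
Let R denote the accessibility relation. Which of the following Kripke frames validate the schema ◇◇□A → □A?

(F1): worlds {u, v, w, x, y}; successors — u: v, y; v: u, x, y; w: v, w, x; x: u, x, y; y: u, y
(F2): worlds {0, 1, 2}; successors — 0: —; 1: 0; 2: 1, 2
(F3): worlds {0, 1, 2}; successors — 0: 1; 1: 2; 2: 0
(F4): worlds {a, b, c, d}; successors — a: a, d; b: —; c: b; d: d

none

This is the axiom for a generalized confluence (Geach) condition; its first-order frame correspondent is ∀x ∀y ∀z ((xR²y ∧ xRz) → ∃w (yRw ∧ z = w)).
(F1): fails — uR²x, uRv but no t with xRt and v=t.
(F2): fails — 2R²0, 2R1 but no w with 0Rw and 1=w.
(F3): fails — 0R²2, 0R1 but no w with 2Rw and 1=w.
(F4): fails — aR²d, aRa but no w with dRw and a=w.
Valid on no frame.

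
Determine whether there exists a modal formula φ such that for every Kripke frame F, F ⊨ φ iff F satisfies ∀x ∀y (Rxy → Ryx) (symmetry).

Yes — defined by p → □◇p

Yes: it is symmetry, defined by the B schema p → □◇p.
Suppose p→□◇p is valid. Take Rxy and set V(p)={x}. Then p at x, so □◇p at x, so ◇p at y, so some z with Ryz has p; z=x, i.e. Ryx.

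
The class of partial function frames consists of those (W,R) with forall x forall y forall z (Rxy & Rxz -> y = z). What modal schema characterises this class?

This is partial functionality; the standard corresponding axiom is CD: ◇s → □s.
Suppose ◇s→□s is valid. Take Rxy, Rxz and set V(s)={y}. Then ◇s at x, so □s at x, so s at z, i.e. z=y.

◇s → □s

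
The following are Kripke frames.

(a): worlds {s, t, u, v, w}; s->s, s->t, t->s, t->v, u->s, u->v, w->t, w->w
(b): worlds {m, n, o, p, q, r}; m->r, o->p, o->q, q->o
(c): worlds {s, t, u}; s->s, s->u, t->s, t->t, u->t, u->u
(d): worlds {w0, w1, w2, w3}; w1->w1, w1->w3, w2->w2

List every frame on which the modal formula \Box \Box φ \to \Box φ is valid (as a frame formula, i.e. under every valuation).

(c), (d)

Frame correspondent (Sahlqvist): \forall x \forall y (Rxy \to \exists z (Rxz \wedge Rzy)) — i.e. density.
(a): fails — Ruv but no z with Ruz and Rzv.
(b): fails — Rop but no z with Roz and Rzp.
(c): satisfies the condition.
(d): satisfies the condition.
Valid on: (c), (d).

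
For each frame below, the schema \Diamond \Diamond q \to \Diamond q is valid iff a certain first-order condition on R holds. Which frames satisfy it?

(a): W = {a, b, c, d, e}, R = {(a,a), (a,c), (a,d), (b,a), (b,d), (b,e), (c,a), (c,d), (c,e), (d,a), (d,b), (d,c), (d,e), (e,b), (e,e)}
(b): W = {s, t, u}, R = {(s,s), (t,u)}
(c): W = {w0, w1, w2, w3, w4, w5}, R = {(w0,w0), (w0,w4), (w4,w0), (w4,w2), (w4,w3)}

The schema corresponds to transitivity: \forall x \forall y \forall z (Rxy \wedge Ryz \to Rxz).
(a): fails — Rcd and Rdc but not Rcc.
(b): satisfies the condition.
(c): fails — Rw0w4 and Rw4w2 but not Rw0w2.

(b)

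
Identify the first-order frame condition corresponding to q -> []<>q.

Suppose q→□◇q is valid. Take Rxy and set V(q)={x}. Then q at x, so □◇q at x, so ◇q at y, so some z with Ryz has q; z=x, i.e. Ryx.
Conversely, on a frame with symmetry the schema holds at every world under every valuation.
Frame condition: forall x forall y (Rxy -> Ryx).

symmetry: forall x forall y (Rxy -> Ryx)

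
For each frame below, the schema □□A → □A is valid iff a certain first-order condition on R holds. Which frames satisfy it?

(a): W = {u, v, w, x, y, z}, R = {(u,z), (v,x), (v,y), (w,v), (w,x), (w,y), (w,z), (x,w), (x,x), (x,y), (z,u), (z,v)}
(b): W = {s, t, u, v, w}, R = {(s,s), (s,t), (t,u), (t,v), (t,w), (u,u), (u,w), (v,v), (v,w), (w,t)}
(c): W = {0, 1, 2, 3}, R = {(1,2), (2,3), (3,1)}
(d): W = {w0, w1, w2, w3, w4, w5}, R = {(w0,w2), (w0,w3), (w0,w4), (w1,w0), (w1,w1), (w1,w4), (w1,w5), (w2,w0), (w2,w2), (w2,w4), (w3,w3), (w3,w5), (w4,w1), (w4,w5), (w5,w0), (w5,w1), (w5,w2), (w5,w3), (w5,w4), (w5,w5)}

(d)

This is the axiom for density; its first-order frame correspondent is ∀x ∀y (Rxy → ∃z (Rxz ∧ Rzy)).
(a): fails — Ruz but no t with Rut and Rtz.
(b): fails — Rwt but no z with Rwz and Rzt.
(c): fails — R12 but no z with R1z and Rz2.
(d): ✓.
Valid on: (d).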